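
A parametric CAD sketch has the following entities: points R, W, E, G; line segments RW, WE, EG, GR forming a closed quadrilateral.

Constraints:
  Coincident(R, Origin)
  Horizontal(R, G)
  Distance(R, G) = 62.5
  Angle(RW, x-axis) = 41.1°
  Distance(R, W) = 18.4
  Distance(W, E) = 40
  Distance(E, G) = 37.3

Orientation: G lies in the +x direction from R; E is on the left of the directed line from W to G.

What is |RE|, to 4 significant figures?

58.28

R is at the origin; RG is horizontal with |RG| = 62.5 and G in +x, so G = (62.5, 0). RW runs at 41.1° with |RW| = 18.4, so W = (13.87, 12.10). E is determined by |WE| = 40.0 and |EG| = 37.3 together: it lies at the intersection of circle(W, 40.0) and circle(G, 37.3). With |WG| = 50.12, the foot of the radical line on WG is 27.14 from W and the perpendicular offset is √(40.0² − 27.14²) = 29.38. Taking the left-of-WG solution: E = (47.30, 34.06).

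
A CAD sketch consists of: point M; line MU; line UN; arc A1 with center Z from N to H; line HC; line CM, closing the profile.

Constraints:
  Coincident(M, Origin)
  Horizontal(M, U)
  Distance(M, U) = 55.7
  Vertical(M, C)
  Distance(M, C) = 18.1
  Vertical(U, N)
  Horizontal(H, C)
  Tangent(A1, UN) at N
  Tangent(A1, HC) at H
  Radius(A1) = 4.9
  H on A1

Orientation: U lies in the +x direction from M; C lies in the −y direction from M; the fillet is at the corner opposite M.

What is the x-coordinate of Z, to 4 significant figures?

50.80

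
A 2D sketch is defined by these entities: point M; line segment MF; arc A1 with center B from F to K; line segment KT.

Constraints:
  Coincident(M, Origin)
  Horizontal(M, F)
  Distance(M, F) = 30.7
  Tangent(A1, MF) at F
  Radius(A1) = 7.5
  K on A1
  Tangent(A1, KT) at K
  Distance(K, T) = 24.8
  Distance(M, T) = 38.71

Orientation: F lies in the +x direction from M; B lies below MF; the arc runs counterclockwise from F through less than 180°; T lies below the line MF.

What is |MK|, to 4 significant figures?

24.28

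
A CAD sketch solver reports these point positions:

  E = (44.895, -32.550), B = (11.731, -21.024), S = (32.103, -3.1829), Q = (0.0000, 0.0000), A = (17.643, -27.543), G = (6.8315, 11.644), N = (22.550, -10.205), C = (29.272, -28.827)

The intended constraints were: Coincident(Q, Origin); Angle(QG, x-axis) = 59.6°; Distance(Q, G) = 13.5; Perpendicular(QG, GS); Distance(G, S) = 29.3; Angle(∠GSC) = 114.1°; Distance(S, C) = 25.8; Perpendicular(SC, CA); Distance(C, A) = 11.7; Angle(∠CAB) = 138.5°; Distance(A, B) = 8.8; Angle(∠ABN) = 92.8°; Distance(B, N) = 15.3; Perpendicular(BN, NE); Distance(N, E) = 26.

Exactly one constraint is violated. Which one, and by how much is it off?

Distance(N, E) = 26 — off by 5.60.

Q = (0.00, 0.00) ✓; QG at 59.60° ✓; |QG| = 13.50 ✓; ∠(QG, GS) = 90.00° ✓; |GS| = 29.30 ✓; ∠GSC = 114.1° ✓; |SC| = 25.80 ✓; ∠(SC, CA) = 90.00° ✓; |CA| = 11.70 ✓; ∠CAB = 138.5° ✓; |AB| = 8.801 ✓; ∠ABN = 92.80° ✓; |BN| = 15.30 ✓; ∠(BN, NE) = 90.00° ✓; |NE| = 31.60 ✗.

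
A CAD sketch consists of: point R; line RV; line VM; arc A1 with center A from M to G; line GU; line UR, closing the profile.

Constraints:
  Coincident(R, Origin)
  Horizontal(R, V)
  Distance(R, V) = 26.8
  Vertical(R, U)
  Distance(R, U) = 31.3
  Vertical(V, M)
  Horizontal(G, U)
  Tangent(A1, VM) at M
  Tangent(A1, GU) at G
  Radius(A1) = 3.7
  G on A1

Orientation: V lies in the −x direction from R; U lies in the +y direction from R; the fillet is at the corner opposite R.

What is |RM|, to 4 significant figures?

38.47

The virtual corner opposite R is at (-26.80, 31.30). Since A1 is tangent to VM there, AM ⟂ VM and tangency of A1 to GU means the radius AG is perpendicular to GU, with radius 3.7, so the center A sits 3.7 in from both sides at A = (-23.10, 27.60). That places the tangent points at M = (-26.80, 27.60) on VM and G = (-23.10, 31.30) on GU. Then |RM| = |M − R| = 38.47.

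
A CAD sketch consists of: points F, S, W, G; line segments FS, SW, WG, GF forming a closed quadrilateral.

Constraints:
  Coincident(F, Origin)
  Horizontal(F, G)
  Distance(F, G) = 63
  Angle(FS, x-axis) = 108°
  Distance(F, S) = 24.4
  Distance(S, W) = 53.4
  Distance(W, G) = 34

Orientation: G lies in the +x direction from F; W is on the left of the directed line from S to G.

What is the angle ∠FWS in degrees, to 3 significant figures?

26.2°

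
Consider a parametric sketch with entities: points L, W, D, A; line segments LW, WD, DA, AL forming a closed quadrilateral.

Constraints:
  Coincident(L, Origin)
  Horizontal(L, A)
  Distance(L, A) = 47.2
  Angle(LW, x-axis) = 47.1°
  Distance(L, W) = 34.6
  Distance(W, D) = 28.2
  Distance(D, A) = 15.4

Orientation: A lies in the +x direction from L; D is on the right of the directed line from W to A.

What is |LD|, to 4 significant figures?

31.92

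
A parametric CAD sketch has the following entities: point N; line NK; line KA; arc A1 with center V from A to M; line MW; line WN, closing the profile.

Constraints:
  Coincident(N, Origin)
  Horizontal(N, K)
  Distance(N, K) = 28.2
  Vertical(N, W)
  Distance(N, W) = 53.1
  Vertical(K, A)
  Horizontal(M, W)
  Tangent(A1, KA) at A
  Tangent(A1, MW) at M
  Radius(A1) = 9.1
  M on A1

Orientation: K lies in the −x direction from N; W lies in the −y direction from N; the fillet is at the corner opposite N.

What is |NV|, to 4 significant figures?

47.97

N and W share the same x with |NW| = 53.1 and W on the −y side, so W = (0.000, -53.10). The virtual corner opposite N is at (-28.20, -53.10). A1 meets KA tangentially, so VA is at right angles to KA and A1 meets MW tangentially, so VM is at right angles to MW, with radius 9.1, so the center V sits 9.1 in from both sides at V = (-19.10, -44.00). Then |NV| = |V − N| = 47.97.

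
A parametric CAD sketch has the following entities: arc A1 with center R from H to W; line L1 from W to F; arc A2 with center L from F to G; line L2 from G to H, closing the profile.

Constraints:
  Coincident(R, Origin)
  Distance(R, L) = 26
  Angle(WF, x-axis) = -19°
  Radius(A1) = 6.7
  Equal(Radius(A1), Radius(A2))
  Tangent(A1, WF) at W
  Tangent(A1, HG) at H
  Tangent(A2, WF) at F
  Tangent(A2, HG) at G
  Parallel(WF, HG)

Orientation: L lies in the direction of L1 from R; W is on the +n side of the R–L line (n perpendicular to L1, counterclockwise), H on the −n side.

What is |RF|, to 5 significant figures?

26.849

Tangency of A1 to both parallel lines with radius 6.7 puts W and H at R ± 6.7·n: W = (2.1813, 6.3350), H = (-2.1813, -6.3350). Equal radii place F and G the same way about L: F = L + 6.7·n = (26.765, -2.1298), G = L − 6.7·n = (22.402, -14.800). Then |RF| = |F − R| = 26.849.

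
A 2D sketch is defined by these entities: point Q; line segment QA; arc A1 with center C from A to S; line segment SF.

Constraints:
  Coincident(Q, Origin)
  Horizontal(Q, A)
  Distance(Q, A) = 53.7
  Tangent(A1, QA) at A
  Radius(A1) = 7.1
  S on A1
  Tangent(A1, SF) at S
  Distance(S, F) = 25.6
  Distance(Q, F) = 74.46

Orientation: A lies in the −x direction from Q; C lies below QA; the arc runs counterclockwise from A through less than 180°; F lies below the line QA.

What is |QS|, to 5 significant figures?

60.632

Q is at the origin; QA is horizontal with |QA| = 53.7 and A on the −x side, so A = (-53.700, 0.0000). The tangent condition forces CA to be normal to QA, so C = A + (0, -7.1) = (-53.700, -7.1000). Since CS ⟂ SF (tangency), |CF| = √(7.1² + 25.6²) = 26.566 regardless of where S sits on A1. So F lies on both circle(Q, 74.46) and circle(C, 26.566); the below-QA intersection is F = (-68.517, -29.151). S is the foot of the tangent from F: S = (-60.437, -4.8592).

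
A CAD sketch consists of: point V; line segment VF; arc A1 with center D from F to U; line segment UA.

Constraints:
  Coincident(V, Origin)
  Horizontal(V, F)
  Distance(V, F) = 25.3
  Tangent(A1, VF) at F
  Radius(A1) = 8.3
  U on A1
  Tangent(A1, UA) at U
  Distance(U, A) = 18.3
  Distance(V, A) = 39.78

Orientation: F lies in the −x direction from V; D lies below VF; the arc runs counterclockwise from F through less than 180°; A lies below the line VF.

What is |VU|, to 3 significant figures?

34.9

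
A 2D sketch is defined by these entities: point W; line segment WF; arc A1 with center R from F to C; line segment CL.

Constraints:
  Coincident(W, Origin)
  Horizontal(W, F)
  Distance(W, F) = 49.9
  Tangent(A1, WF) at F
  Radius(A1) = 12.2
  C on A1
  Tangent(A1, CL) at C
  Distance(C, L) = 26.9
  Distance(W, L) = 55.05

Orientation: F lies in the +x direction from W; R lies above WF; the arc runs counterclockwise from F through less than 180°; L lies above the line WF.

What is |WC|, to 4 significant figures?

61.91

Checks: W = (0.00, 0.00) ✓; |RC| = 12.20 ✓; ∠(RC, CL) = 90.00° ✓; |CL| = 26.90 ✓; |WL| = 55.05 ✓.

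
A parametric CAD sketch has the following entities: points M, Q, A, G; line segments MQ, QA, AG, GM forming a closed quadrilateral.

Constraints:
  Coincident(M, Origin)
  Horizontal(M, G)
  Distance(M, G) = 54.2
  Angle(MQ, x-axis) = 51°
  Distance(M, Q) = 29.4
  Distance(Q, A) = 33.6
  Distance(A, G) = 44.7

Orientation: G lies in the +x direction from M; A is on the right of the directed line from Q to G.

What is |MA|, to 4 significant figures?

14.43

Checks: MQ at 51.00° ✓; |QA| = 33.60 ✓; |AG| = 44.70 ✓.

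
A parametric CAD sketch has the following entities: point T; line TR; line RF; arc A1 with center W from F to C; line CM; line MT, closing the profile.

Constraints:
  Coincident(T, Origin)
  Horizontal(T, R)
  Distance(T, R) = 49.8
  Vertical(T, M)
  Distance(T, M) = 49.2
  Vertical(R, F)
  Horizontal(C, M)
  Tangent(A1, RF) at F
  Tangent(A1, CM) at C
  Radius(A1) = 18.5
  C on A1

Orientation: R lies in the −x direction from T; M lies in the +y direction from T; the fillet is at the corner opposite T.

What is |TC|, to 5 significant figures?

58.312

T is at the origin; TR is horizontal with |TR| = 49.8 and R on the −x side, so R = (-49.800, 0.0000). TM is vertical with |TM| = 49.2 and M on the +y side, so M = (0.0000, 49.200). The virtual corner opposite T is at (-49.800, 49.200). Tangency of A1 to RF means the radius WF is perpendicular to RF and tangency of A1 to CM means the radius WC is perpendicular to CM, with radius 18.5, so the center W sits 18.5 in from both sides at W = (-31.300, 30.700). That places the tangent points at F = (-49.800, 30.700) on RF and C = (-31.300, 49.200) on CM. Then |TC| = |C − T| = 58.312.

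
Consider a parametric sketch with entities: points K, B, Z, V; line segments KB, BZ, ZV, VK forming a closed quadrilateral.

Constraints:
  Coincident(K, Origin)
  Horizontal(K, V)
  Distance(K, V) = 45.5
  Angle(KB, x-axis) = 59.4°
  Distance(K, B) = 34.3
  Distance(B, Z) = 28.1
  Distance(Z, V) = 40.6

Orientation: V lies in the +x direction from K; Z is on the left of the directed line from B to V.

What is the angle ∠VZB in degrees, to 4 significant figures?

70.01°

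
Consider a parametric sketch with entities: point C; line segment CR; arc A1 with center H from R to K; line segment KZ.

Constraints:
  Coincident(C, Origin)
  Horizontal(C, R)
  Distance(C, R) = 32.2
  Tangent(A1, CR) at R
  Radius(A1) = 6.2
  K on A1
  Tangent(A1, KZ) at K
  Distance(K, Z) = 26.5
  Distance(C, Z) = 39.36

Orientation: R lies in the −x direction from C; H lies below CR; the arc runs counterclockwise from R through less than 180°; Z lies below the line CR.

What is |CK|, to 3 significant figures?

38.6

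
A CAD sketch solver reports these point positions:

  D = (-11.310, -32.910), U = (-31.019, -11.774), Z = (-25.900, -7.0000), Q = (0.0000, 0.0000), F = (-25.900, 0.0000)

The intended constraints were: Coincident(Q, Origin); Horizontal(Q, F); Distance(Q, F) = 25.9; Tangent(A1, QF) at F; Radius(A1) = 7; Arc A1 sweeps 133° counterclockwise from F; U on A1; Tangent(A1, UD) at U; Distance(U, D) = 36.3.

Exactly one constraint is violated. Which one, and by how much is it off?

Distance(U, D) = 36.3 — off by 7.40.

Q = (0.00, 0.00) ✓; Q.y = 0.00, F.y = 0.00 ✓; |QF| = 25.90 ✓; ∠(ZF, FQ) = 90.00° ✓; |ZF| = 7.000 ✓; bearing(Z→U) − bearing(Z→F) = 133.0° ✓; |ZU| = 7.000 ✓; ∠(ZU, UD) = 90.00° ✓; |UD| = 28.90 ✗.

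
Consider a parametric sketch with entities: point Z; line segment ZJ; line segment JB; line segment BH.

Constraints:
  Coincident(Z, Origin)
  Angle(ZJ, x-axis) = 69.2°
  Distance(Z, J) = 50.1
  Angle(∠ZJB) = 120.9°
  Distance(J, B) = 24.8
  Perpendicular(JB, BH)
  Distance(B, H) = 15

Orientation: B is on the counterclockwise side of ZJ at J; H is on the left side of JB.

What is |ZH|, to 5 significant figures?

57.763

Z is at the origin; ZJ runs at 69.2° with length 50.1, so J = 50.1·(cos 69.2°, sin 69.2°) = (17.791, 46.835). ∠ZJB = 120.9°, so JB runs at 69.2° + (180° − 120.9°) = 128.30° from the x-axis; with |JB| = 24.8, B = J + 24.8·(cos 128.30°, sin 128.30°) = (2.4203, 66.297). JB ⟂ BH; with |BH| = 15.0 on the left of JB, H = B + 15.0·(-0.78478, -0.61978) = (-9.3513, 57.001). Then |ZH| = |H − Z| = 57.763.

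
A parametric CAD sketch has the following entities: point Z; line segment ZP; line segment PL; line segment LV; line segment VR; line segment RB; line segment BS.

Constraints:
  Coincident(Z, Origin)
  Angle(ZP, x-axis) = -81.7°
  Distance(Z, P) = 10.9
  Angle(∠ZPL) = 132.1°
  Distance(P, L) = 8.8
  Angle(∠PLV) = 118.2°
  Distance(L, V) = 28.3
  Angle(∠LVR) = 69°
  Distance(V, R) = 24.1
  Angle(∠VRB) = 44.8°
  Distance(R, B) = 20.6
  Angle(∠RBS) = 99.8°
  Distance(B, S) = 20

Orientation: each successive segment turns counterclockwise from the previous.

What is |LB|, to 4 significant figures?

11.92

Z is at the origin; ZP runs at -81.7° with length 10.9, so P = (1.573, -10.79). ∠ZPL = 132.1° gives PL at -33.80° from the x-axis; with |PL| = 8.8, L = (8.886, -15.68). ∠PLV = 118.2° gives LV at 28.00° from the x-axis; with |LV| = 28.3, V = (33.87, -2.395). ∠LVR = 69.0° gives VR at 139.0° from the x-axis; with |VR| = 24.1, R = (15.69, 13.42). ∠VRB = 44.8° gives RB at -85.80° from the x-axis; with |RB| = 20.6, B = (17.19, -7.129). Then |LB| = |B − L| = 11.92.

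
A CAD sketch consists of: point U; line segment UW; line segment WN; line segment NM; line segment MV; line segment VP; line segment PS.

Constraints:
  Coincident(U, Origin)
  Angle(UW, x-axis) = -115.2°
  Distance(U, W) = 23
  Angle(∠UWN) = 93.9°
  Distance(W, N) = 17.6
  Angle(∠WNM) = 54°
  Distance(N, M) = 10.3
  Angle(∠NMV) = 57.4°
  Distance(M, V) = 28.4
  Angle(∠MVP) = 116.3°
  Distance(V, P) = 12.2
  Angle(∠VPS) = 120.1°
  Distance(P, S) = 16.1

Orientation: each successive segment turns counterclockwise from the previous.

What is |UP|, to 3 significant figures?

51.3

∠NMV = 57.4° gives MV at -140° from the x-axis; with |MV| = 28.4, V = (-17.6, -37.2). ∠MVP = 116.3° gives VP at -76.8° from the x-axis; with |VP| = 12.2, P = (-14.8, -49.1). Then |UP| = |P − U| = 51.3.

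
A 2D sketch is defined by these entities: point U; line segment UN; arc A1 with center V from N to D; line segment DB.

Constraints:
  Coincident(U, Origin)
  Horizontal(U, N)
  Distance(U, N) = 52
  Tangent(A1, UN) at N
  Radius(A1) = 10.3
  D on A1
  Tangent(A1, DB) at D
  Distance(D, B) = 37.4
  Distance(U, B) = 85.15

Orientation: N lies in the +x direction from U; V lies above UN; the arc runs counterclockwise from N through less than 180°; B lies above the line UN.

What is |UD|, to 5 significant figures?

62.133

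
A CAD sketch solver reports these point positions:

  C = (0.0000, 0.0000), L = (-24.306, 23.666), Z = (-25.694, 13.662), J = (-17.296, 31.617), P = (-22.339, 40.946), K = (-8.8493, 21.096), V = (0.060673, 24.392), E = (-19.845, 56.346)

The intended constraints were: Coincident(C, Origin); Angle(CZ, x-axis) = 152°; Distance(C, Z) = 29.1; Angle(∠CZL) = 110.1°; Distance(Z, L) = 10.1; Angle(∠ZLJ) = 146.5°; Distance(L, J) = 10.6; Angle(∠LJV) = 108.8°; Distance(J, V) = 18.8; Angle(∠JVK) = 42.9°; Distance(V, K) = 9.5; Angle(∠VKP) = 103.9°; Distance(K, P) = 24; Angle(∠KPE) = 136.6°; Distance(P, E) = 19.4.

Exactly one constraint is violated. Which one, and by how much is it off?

Distance(P, E) = 19.4 — off by 3.80.

C = (0.00, 0.00) ✓; CZ at 152.0° ✓; |CZ| = 29.10 ✓; ∠CZL = 110.1° ✓; |ZL| = 10.10 ✓; ∠ZLJ = 146.5° ✓; |LJ| = 10.60 ✓; ∠LJV = 108.8° ✓; |JV| = 18.80 ✓; ∠JVK = 42.90° ✓; |VK| = 9.500 ✓; ∠VKP = 103.9° ✓; |KP| = 24.00 ✓; ∠KPE = 136.6° ✓; |PE| = 15.60 ✗.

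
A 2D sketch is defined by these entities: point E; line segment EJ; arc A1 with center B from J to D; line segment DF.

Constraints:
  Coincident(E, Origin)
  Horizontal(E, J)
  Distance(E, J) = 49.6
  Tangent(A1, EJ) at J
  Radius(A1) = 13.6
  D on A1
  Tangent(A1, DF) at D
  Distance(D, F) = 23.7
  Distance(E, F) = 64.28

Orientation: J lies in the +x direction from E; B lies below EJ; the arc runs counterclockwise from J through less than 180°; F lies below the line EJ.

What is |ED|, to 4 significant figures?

42.93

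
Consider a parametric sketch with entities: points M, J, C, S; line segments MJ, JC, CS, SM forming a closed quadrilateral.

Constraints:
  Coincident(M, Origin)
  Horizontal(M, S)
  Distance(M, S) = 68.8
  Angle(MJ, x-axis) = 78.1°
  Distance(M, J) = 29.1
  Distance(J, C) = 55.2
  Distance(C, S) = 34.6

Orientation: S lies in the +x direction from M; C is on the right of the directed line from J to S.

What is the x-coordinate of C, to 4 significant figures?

38.28

M is at the origin; M and S share the same y with |MS| = 68.8 and S in +x, so S = (68.8, 0). MJ runs at 78.1° with |MJ| = 29.1, so J = (6.001, 28.47). C is determined by |JC| = 55.2 and |CS| = 34.6 together: it lies at the intersection of circle(J, 55.2) and circle(S, 34.6). With |JS| = 68.95, the foot of the radical line on JS is 47.89 from J and the perpendicular offset is √(55.2² − 47.89²) = 27.45. Taking the right-of-JS solution: C = (38.28, -16.30).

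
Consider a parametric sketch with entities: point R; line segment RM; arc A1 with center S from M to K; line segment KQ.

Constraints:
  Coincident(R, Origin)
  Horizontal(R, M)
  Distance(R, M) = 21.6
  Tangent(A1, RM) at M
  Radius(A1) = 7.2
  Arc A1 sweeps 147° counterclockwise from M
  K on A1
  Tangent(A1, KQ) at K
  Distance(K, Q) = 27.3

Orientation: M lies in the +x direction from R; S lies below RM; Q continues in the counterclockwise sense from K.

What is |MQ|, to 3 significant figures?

33.9

R is at the origin; R and M share the same y with |RM| = 21.6 and M on the +x side, so M = (21.6, 0.00). Since A1 is tangent to RM there, SM ⟂ RM, so S = M + (0, -7.2) = (21.6, -7.20). On A1, M sits at bearing 90° from S; a 147° counterclockwise sweep puts K at bearing 237°, so K = S + 7.2·(cos 237°, sin 237°) = (17.7, -13.2). Since A1 is tangent to KQ there, SK ⟂ KQ, so KQ runs along (−sin 237°, cos 237°); with |KQ| = 27.3, Q = (40.6, -28.1). Then |MQ| = |Q − M| = 33.9.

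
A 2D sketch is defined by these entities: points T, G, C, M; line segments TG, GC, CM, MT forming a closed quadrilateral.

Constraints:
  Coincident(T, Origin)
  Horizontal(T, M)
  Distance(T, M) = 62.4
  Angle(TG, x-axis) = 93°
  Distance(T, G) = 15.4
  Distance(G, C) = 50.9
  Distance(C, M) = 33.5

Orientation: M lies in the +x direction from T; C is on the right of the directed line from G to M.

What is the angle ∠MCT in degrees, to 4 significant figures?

113.5°

Checks: T = (0.00, 0.00) ✓; |GC| = 50.90 ✓; |CM| = 33.50 ✓.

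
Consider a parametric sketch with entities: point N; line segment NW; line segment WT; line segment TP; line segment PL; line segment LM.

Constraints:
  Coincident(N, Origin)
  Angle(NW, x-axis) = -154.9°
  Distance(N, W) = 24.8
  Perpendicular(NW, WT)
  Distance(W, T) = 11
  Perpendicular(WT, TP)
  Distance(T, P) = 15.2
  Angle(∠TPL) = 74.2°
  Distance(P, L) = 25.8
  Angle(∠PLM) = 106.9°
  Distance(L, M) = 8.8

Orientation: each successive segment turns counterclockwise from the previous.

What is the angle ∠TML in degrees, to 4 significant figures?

87.47°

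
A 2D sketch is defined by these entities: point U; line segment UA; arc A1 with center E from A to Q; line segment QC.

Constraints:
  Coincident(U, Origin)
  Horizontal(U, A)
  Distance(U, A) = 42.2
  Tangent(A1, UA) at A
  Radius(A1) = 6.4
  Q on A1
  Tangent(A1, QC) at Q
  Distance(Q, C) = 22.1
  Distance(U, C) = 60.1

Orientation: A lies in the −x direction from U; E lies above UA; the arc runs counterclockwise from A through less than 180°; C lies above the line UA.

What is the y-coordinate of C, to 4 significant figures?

26.06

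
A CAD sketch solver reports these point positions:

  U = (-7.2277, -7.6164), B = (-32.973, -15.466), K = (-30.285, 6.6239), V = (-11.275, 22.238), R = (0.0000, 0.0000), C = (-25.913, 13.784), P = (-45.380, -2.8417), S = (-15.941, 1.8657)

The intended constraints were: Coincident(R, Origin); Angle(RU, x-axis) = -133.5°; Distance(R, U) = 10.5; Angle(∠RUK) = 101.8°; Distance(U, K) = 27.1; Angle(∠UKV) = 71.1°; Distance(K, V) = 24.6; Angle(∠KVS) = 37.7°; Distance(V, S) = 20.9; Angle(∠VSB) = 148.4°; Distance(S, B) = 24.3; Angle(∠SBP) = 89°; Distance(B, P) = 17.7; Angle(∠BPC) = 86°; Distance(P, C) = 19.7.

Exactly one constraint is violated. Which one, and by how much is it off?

Distance(P, C) = 19.7 — off by 5.90.

R = (0.00, 0.00) ✓; RU at -133.5° ✓; |RU| = 10.50 ✓; ∠RUK = 101.8° ✓; |UK| = 27.10 ✓; ∠UKV = 71.10° ✓; |KV| = 24.60 ✓; ∠KVS = 37.70° ✓; |VS| = 20.90 ✓; ∠VSB = 148.4° ✓; |SB| = 24.30 ✓; ∠SBP = 89.00° ✓; |BP| = 17.70 ✓; ∠BPC = 86.00° ✓; |PC| = 25.60 ✗.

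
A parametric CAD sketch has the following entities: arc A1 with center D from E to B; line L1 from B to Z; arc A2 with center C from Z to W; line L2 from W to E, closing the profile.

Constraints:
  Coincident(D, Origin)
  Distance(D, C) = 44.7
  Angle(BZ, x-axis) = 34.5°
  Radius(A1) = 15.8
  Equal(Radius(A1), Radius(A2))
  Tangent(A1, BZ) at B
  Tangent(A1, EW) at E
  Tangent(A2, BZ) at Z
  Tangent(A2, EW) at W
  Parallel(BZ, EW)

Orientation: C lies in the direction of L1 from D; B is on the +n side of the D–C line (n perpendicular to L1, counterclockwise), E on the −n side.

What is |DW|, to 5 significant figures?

47.410

The slot axis is L1's direction at 34.5°, so u = (cos 34.5°, sin 34.5°) = (0.82413, 0.56641) and n = (−sin 34.5°, cos 34.5°) = (-0.56641, 0.82413). D is at the origin and C lies 44.7 along u from D, so C = 44.7·u = (36.838, 25.318). Tangency of A1 to both parallel lines with radius 15.8 puts B and E at D ± 15.8·n: B = (-8.9492, 13.021), E = (8.9492, -13.021). Equal radii place Z and W the same way about C: Z = C + 15.8·n = (27.889, 38.340), W = C − 15.8·n = (45.788, 12.297). Then |DW| = |W − D| = 47.410.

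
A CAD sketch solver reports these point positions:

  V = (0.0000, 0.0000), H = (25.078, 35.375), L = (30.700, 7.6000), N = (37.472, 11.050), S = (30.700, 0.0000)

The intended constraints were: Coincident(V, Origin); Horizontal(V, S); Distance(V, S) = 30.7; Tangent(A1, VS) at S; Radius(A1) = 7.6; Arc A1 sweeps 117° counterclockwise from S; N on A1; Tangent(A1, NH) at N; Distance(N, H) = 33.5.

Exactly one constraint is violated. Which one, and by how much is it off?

Distance(N, H) = 33.5 — off by 6.20.

V = (0.00, 0.00) ✓; V.y = 0.00, S.y = 0.00 ✓; |VS| = 30.70 ✓; ∠(LS, SV) = 90.00° ✓; |LS| = 7.600 ✓; bearing(L→N) − bearing(L→S) = 117.0° ✓; |LN| = 7.600 ✓; ∠(LN, NH) = 90.00° ✓; |NH| = 27.30 ✗.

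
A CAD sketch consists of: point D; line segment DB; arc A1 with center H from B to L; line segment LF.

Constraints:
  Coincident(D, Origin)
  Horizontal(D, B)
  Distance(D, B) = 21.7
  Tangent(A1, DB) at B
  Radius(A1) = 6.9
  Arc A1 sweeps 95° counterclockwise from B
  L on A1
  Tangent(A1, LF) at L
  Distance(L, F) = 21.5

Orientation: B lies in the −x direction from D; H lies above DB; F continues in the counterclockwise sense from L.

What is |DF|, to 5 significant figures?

33.395

On A1, B sits at bearing -90° from H; a 95° counterclockwise sweep puts L at bearing 5°, so L = H + 6.9·(cos 5°, sin 5°) = (-14.826, 7.5014). Since A1 is tangent to LF there, HL ⟂ LF, so LF runs along (−sin 5°, cos 5°); with |LF| = 21.5, F = (-16.700, 28.920). Then |DF| = |F − D| = 33.395.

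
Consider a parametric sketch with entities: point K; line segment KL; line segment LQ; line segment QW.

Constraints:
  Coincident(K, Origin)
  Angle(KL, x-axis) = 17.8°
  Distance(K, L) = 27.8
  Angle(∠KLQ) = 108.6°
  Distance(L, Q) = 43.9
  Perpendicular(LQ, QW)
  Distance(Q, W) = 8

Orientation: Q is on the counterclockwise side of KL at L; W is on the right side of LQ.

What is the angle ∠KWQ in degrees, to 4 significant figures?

56.94°

K is at the origin; KL runs at 17.8° with length 27.8, so L = 27.8·(cos 17.8°, sin 17.8°) = (26.47, 8.498). ∠KLQ = 108.6°, so LQ runs at 17.8° + (180° − 108.6°) = 89.20° from the x-axis; with |LQ| = 43.9, Q = L + 43.9·(cos 89.20°, sin 89.20°) = (27.08, 52.39). LQ ⟂ QW; with |QW| = 8.0 on the right of LQ, W = Q + 8.0·(0.9999, -0.01396) = (35.08, 52.28). Then cos ∠KWQ = WK·WQ / (|WK||WQ|), giving 56.94°.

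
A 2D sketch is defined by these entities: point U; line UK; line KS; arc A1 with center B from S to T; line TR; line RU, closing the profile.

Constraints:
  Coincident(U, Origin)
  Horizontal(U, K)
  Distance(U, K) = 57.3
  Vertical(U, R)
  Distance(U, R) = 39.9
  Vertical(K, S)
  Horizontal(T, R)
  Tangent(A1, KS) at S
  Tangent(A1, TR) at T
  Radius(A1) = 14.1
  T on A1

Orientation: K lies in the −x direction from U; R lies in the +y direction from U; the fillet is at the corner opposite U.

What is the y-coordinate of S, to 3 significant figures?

25.8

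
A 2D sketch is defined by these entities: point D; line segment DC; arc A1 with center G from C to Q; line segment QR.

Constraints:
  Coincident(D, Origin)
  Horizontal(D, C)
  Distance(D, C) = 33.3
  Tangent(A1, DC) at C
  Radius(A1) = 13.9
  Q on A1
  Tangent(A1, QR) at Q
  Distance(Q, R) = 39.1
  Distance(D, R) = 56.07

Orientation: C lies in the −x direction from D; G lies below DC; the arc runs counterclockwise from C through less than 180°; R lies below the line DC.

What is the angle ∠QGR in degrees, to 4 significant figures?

70.43°

Checks: |GC| = 13.90 ✓; |GQ| = 13.90 ✓; ∠(GQ, QR) = 90.00° ✓; |QR| = 39.10 ✓; |DR| = 56.07 ✓.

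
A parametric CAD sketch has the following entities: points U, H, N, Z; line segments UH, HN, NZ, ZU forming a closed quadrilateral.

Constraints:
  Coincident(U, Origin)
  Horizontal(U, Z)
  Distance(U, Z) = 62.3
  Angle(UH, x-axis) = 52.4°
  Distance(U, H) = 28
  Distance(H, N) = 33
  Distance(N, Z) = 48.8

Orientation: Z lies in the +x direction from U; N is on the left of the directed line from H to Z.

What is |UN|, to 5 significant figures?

60.745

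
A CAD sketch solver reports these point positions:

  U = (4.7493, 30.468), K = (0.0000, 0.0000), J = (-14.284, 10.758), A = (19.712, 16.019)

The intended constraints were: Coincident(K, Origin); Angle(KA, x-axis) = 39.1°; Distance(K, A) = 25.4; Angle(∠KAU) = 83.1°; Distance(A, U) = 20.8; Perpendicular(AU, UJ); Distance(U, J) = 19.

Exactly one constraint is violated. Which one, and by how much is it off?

Distance(U, J) = 19 — off by 8.40.

K = (0.00, 0.00) ✓; KA at 39.10° ✓; |KA| = 25.40 ✓; ∠KAU = 83.10° ✓; |AU| = 20.80 ✓; ∠(AU, UJ) = 90.00° ✓; |UJ| = 27.40 ✗.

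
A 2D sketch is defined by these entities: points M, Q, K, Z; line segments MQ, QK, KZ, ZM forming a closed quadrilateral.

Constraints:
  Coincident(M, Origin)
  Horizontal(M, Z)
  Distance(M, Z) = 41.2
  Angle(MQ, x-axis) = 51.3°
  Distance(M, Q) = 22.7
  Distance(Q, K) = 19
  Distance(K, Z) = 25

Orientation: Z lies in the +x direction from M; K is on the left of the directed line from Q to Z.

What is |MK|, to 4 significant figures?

39.90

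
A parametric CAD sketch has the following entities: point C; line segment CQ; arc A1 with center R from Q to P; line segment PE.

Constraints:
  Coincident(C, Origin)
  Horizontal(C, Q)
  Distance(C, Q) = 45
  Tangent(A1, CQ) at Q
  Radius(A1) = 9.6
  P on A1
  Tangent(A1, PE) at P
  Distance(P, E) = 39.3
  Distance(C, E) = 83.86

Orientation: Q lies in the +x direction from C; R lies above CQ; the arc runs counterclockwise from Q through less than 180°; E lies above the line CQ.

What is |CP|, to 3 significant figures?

52.9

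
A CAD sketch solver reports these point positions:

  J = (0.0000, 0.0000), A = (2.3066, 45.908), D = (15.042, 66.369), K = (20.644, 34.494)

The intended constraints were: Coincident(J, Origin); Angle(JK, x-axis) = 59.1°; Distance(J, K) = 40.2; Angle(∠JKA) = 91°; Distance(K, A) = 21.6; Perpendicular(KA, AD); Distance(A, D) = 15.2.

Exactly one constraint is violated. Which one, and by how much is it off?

Distance(A, D) = 15.2 — off by 8.90.

J = (0.00, 0.00) ✓; JK at 59.10° ✓; |JK| = 40.20 ✓; ∠JKA = 91.00° ✓; |KA| = 21.60 ✓; ∠(KA, AD) = 90.00° ✓; |AD| = 24.10 ✗.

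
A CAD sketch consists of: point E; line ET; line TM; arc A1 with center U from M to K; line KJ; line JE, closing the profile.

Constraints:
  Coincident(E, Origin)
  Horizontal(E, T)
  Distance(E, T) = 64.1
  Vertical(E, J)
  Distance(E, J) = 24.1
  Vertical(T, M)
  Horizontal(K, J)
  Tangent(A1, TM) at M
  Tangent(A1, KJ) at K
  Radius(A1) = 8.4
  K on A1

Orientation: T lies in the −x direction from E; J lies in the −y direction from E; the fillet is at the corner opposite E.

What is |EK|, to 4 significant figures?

60.69

E is at the origin; E and T share the same y with |ET| = 64.1 and T on the −x side, so T = (-64.10, 0.000). EJ is vertical with |EJ| = 24.1 and J on the −y side, so J = (0.000, -24.10). The virtual corner opposite E is at (-64.10, -24.10). Tangency of A1 to TM means the radius UM is perpendicular to TM and the tangent condition forces UK to be normal to KJ, with radius 8.4, so the center U sits 8.4 in from both sides at U = (-55.70, -15.70). That places the tangent points at M = (-64.10, -15.70) on TM and K = (-55.70, -24.10) on KJ. Then |EK| = |K − E| = 60.69.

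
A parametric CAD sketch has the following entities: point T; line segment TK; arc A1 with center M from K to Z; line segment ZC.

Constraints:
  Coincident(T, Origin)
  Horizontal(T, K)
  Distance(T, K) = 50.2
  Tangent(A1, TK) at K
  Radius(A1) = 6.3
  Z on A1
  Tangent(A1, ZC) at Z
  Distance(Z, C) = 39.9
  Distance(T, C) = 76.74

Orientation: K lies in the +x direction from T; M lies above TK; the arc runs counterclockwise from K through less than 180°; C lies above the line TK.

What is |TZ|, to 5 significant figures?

56.688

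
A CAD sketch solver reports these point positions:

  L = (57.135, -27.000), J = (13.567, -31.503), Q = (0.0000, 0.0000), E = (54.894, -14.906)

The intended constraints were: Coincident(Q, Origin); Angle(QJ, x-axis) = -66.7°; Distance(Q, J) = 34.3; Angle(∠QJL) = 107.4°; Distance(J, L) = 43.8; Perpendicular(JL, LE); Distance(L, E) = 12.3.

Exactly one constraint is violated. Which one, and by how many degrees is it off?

Perpendicular(JL, LE) — off by 4.60°.

Q = (0.00, 0.00) ✓; QJ at -66.70° ✓; |QJ| = 34.30 ✓; ∠QJL = 107.4° ✓; |JL| = 43.80 ✓; ∠(JL, LE) = 94.60° ✗; |LE| = 12.30 ✓.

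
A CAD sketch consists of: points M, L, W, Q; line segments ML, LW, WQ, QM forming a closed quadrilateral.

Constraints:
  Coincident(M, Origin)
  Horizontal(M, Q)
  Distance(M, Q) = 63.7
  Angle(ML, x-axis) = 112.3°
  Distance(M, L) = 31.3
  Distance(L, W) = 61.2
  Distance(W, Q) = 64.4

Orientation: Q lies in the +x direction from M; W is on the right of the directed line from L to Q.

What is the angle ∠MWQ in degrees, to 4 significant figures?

75.10°

Checks: |LW| = 61.20 ✓; |WQ| = 64.40 ✓.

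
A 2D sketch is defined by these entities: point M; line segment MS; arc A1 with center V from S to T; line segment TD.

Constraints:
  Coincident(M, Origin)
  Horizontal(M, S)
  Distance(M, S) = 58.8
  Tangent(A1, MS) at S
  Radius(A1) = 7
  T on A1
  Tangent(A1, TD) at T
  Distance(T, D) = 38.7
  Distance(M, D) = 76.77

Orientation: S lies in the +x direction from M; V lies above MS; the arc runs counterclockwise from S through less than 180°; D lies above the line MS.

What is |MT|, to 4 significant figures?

66.22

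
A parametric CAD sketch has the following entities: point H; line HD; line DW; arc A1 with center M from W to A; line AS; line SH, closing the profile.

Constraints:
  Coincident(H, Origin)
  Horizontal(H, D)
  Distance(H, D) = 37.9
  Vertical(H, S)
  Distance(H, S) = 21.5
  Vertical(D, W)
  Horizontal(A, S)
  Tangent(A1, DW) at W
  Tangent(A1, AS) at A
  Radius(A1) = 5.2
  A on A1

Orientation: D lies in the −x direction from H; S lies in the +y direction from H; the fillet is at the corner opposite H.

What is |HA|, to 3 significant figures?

39.1

H is at the origin; H and D share the same y with |HD| = 37.9 and D on the −x side, so D = (-37.9, 0.00). H and S share the same x with |HS| = 21.5 and S on the +y side, so S = (0.00, 21.5). The virtual corner opposite H is at (-37.9, 21.5). A1 meets DW tangentially, so MW is at right angles to DW and since A1 is tangent to AS there, MA ⟂ AS, with radius 5.2, so the center M sits 5.2 in from both sides at M = (-32.7, 16.3). That places the tangent points at W = (-37.9, 16.3) on DW and A = (-32.7, 21.5) on AS. Then |HA| = |A − H| = 39.1.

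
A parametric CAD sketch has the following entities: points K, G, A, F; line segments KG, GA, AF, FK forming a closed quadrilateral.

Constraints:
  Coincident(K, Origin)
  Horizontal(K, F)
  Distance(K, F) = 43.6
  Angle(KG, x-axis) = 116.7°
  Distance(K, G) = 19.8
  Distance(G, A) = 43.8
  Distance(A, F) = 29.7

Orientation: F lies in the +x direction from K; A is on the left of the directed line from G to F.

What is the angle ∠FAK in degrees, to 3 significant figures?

69.8°

Checks: KG at 116.7° ✓; |GA| = 43.80 ✓; |AF| = 29.70 ✓.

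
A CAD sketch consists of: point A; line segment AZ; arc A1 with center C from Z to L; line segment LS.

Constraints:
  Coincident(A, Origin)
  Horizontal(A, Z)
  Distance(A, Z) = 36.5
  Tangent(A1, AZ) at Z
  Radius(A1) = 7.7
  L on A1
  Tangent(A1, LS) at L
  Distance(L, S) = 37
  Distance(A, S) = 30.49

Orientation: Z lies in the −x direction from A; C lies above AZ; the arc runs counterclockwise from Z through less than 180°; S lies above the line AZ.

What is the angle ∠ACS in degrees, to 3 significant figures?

47.9°

Checks: |CL| = 7.700 ✓; ∠(CL, LS) = 90.00° ✓; |LS| = 37.00 ✓; |AS| = 30.49 ✓.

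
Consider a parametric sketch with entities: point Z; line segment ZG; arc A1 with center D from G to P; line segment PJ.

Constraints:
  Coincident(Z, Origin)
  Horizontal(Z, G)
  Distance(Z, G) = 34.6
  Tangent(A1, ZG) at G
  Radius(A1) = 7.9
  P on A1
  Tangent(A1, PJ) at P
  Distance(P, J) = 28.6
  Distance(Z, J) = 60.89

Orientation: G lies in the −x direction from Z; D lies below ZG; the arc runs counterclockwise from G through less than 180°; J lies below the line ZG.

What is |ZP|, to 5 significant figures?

42.356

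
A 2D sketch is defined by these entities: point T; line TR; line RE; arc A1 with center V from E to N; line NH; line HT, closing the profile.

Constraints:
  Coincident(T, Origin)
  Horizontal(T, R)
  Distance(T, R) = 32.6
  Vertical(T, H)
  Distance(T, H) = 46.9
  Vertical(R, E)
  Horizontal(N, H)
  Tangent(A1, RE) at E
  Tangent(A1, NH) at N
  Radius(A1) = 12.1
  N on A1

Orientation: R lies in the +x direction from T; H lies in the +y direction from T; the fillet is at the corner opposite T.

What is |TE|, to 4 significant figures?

47.68

T is at the origin; TR is horizontal with |TR| = 32.6 and R on the +x side, so R = (32.60, 0.000). T and H share the same x with |TH| = 46.9 and H on the +y side, so H = (0.000, 46.90). The virtual corner opposite T is at (32.60, 46.90). A1 meets RE tangentially, so VE is at right angles to RE and A1 meets NH tangentially, so VN is at right angles to NH, with radius 12.1, so the center V sits 12.1 in from both sides at V = (20.50, 34.80). That places the tangent points at E = (32.60, 34.80) on RE and N = (20.50, 46.90) on NH. Then |TE| = |E − T| = 47.68.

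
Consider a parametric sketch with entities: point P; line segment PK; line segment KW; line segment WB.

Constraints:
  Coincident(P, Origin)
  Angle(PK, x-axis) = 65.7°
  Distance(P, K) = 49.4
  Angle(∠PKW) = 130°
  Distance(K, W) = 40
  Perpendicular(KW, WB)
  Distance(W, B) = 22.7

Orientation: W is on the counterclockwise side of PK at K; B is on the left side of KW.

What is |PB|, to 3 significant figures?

73.3

P is at the origin; PK runs at 65.7° with length 49.4, so K = 49.4·(cos 65.7°, sin 65.7°) = (20.3, 45.0). ∠PKW = 130.0°, so KW runs at 65.7° + (180° − 130.0°) = 116° from the x-axis; with |KW| = 40.0, W = K + 40.0·(cos 116°, sin 116°) = (2.98, 81.1). KW is perpendicular to WB; with |WB| = 22.7 on the left of KW, B = W + 22.7·(-0.901, -0.434) = (-17.5, 71.2). Then |PB| = |B − P| = 73.3.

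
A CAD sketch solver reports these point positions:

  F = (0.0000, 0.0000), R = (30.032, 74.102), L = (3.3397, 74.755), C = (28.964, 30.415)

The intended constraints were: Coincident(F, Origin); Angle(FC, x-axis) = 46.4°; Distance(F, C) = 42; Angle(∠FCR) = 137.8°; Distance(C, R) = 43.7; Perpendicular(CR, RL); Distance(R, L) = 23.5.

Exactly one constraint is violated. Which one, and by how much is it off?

Distance(R, L) = 23.5 — off by 3.20.

F = (0.00, 0.00) ✓; FC at 46.40° ✓; |FC| = 42.00 ✓; ∠FCR = 137.8° ✓; |CR| = 43.70 ✓; ∠(CR, RL) = 90.00° ✓; |RL| = 26.70 ✗.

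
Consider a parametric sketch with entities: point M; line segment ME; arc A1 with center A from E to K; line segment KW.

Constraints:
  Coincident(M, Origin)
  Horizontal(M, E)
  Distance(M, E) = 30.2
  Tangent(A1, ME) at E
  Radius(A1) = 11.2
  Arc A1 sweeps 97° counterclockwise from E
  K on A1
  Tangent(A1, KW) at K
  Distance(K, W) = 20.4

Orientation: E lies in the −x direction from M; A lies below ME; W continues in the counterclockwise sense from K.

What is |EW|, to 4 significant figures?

33.93

M is at the origin; M and E share the same y with |ME| = 30.2 and E on the −x side, so E = (-30.20, 0.000). A1 meets ME tangentially, so AE is at right angles to ME, so A = E + (0, -11.2) = (-30.20, -11.20). On A1, E sits at bearing 90° from A; a 97° counterclockwise sweep puts K at bearing 187°, so K = A + 11.2·(cos 187°, sin 187°) = (-41.32, -12.56). Tangency of A1 to KW means the radius AK is perpendicular to KW, so KW runs along (−sin 187°, cos 187°); with |KW| = 20.4, W = (-38.83, -32.81). Then |EW| = |W − E| = 33.93.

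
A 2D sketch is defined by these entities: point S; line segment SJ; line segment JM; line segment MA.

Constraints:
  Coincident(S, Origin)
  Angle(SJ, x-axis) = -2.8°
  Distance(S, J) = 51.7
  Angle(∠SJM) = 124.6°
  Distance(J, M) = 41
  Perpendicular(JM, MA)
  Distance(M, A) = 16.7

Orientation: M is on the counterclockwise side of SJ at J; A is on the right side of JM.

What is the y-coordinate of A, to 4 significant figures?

19.90

S is at the origin; SJ runs at -2.8° with length 51.7, so J = 51.7·(cos -2.8°, sin -2.8°) = (51.64, -2.526). ∠SJM = 124.6°, so JM runs at -2.8° + (180° − 124.6°) = 52.60° from the x-axis; with |JM| = 41.0, M = J + 41.0·(cos 52.60°, sin 52.60°) = (76.54, 30.05). JM ⟂ MA; with |MA| = 16.7 on the right of JM, A = M + 16.7·(0.7944, -0.6074) = (89.81, 19.90). So A.y = 19.90.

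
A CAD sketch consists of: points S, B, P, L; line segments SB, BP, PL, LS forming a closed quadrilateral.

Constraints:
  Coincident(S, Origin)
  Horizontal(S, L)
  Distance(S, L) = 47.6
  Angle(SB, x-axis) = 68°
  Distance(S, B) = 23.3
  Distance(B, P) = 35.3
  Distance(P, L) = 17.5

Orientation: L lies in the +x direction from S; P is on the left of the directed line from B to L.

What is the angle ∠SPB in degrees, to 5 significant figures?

28.700°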